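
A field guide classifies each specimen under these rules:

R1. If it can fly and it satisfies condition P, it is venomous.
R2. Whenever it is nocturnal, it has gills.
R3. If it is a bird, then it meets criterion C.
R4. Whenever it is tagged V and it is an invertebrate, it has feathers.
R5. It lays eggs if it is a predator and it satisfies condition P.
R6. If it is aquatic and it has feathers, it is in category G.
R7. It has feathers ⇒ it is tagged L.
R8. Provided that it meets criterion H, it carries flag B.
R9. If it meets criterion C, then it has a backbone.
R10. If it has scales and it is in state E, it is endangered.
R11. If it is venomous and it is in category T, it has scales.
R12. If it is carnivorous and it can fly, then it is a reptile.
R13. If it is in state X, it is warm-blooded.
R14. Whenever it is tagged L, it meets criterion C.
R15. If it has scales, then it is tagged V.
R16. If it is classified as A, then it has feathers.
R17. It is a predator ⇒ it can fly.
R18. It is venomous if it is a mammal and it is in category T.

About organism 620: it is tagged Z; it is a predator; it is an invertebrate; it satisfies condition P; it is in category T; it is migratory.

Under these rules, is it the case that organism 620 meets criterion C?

By R17 (it is a predator): it can fly.
By R1 (it can fly, it satisfies condition P): it is venomous.
By R11 (it is venomous, it is in category T): it has scales.
By R15 (it has scales): it is tagged V.
By R4 (it is tagged V, it is an invertebrate): it has feathers.
By R7 (it has feathers): it is tagged L.
By R14 (it is tagged L): it meets criterion C.

Yes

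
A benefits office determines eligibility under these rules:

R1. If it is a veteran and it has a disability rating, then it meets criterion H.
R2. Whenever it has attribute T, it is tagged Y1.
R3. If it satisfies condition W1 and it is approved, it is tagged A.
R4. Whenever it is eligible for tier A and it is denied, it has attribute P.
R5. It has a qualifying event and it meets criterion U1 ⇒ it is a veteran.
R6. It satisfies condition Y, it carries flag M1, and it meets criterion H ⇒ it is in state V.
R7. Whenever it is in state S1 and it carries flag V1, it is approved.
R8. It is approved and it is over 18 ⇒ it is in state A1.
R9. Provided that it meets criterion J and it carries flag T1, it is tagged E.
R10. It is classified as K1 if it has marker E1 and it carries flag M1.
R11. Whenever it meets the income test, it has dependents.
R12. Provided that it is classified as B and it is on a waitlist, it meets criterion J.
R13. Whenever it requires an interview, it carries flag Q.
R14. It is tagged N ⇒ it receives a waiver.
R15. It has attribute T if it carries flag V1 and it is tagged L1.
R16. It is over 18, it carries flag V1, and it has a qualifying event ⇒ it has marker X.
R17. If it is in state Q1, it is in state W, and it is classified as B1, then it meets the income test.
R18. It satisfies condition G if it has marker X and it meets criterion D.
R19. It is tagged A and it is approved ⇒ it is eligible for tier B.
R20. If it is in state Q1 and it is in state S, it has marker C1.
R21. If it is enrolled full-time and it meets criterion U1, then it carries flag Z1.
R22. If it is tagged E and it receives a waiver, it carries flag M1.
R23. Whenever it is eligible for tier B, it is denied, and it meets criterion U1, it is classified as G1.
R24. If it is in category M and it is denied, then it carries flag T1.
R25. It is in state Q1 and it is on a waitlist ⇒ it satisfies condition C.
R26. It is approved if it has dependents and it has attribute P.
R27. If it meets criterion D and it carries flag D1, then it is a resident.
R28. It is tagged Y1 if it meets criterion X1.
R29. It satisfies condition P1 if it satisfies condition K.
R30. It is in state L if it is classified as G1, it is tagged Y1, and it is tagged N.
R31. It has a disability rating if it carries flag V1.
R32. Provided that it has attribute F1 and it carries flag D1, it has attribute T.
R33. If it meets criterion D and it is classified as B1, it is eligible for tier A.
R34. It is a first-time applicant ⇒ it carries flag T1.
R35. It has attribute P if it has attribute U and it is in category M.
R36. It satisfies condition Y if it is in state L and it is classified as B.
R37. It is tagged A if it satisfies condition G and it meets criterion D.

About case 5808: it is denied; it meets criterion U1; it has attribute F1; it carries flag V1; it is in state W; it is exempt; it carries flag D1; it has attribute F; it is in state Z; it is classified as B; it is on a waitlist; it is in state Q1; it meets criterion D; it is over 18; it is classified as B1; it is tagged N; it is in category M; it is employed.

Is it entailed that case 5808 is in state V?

No

Forward chaining from the given facts derives: meets criterion J, receives a waiver, meets the income test, carries flag T1, satisfies condition C, is a resident, has a disability rating, has attribute T, is eligible for tier A, is tagged Y1, has attribute P, is tagged E, has dependents, carries flag M1, is approved, is in state A1.
The only rule concluding "it is in state V" is R6, which needs "it satisfies condition Y"; that is never established.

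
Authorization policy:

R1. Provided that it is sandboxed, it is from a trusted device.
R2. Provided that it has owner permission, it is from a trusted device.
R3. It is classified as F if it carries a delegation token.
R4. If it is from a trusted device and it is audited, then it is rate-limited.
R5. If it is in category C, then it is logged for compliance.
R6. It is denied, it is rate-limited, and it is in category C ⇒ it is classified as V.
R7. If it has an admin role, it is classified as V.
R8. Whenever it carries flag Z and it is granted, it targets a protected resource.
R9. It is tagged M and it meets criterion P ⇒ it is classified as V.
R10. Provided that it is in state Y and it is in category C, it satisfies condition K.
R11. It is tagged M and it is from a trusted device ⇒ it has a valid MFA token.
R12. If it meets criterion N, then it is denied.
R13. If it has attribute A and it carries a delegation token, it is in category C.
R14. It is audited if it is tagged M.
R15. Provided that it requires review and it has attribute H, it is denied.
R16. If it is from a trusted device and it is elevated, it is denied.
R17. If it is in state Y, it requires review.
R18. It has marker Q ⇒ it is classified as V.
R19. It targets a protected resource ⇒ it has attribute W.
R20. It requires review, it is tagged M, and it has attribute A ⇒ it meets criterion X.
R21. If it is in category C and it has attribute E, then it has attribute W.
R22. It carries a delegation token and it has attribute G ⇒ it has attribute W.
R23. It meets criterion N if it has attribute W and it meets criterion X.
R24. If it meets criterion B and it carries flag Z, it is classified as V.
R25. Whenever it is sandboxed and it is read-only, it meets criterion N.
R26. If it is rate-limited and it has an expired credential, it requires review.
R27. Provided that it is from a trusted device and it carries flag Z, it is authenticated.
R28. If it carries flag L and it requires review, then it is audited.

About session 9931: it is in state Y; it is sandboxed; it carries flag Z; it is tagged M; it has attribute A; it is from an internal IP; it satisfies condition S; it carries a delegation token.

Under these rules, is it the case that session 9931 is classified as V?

No

Forward chaining from the given facts derives: is from a trusted device, is classified as F, has a valid MFA token, is in category C, is audited, requires review, meets criterion X, is authenticated, is rate-limited, is logged for compliance, satisfies condition K.
Rules concluding "it is classified as V": R6 needs "it is denied"; R7 needs "it has an admin role"; R9 needs "it meets criterion P"; R18 needs "it has marker Q"; R24 needs "it meets criterion B" — none of these are established.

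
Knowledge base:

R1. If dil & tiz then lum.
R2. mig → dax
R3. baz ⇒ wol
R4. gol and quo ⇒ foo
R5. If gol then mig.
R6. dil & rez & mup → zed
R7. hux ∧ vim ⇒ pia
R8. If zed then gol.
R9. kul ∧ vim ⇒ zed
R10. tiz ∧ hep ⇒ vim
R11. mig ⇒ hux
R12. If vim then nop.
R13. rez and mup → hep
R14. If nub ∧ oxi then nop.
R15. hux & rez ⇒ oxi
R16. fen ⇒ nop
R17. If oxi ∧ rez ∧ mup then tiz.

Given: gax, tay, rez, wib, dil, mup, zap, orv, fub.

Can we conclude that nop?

zed  (by R6: dil, rez, mup)
gol  (by R8: zed)
hep  (by R13: rez, mup)
mig  (by R5: gol)
hux  (by R11: mig)
oxi  (by R15: hux, rez)
tiz  (by R17: oxi, rez, mup)
vim  (by R10: tiz, hep)
nop  (by R12: vim)

Yes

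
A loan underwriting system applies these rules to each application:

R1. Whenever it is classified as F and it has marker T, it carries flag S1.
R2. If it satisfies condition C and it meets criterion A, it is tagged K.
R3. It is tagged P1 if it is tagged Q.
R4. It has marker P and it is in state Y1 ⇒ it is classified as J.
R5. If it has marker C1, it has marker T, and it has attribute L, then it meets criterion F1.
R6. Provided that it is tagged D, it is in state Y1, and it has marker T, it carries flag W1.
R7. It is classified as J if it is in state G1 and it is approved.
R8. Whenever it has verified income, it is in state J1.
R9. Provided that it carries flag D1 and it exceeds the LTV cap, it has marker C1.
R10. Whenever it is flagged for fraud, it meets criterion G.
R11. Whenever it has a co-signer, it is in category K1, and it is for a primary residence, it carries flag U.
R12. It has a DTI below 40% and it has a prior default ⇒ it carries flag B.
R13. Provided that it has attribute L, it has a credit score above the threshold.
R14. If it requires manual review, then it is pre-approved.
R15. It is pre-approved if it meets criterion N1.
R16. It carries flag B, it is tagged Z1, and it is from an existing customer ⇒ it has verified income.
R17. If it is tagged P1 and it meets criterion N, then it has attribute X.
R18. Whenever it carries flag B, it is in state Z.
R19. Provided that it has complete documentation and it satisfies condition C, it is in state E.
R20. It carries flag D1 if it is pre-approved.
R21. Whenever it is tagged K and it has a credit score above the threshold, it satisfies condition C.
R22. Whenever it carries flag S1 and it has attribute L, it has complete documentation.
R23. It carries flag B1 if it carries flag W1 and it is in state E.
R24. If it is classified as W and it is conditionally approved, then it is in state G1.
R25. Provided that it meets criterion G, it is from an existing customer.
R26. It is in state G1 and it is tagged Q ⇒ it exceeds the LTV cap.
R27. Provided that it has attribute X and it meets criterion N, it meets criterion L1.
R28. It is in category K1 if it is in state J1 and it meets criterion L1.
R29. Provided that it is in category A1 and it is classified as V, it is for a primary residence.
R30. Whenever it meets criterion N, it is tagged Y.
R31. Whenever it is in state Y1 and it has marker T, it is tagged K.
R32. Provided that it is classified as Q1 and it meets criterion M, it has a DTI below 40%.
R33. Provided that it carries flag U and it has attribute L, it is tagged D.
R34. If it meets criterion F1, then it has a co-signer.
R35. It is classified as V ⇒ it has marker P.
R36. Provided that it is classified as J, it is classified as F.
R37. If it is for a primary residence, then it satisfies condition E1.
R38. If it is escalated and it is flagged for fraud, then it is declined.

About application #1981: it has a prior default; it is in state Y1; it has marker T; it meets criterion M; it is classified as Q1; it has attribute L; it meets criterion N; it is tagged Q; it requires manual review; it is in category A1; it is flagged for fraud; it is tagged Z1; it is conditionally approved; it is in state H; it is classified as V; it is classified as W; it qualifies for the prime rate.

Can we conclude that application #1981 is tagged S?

Forward chaining from the given facts derives: is tagged P1, meets criterion G, has a credit score above the threshold, is pre-approved, has attribute X, carries flag D1, is in state G1, is from an existing customer, exceeds the LTV cap, meets criterion L1, is for a primary residence, is tagged Y, is tagged K, has a DTI below 40%, has marker P, satisfies condition E1, is classified as J, has marker C1, carries flag B, has verified income, is in state Z, satisfies condition C, is classified as F, carries flag S1, meets criterion F1, is in state J1, has complete documentation, is in category K1, has a co-signer, carries flag U, is in state E, is tagged D, carries flag W1, carries flag B1.
No rule has "it is tagged S" as its conclusion, and it is not among the given facts.

No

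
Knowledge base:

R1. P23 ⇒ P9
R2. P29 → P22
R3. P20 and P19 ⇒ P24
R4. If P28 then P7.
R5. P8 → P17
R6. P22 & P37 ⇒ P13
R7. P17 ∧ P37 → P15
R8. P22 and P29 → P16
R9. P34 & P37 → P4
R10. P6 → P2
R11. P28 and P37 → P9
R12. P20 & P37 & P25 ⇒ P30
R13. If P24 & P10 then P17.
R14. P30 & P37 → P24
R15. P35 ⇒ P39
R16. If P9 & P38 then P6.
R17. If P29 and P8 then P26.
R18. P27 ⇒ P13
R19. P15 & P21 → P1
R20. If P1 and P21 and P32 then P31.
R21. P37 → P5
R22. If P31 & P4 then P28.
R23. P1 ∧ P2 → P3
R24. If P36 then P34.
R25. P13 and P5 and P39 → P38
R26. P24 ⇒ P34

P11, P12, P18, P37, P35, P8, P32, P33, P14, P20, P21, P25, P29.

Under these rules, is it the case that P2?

Yes

P22  (by R2: P29)
P17  (by R5: P8)
P13  (by R6: P22, P37)
P15  (by R7: P17, P37)
P30  (by R12: P20, P37, P25)
P24  (by R14: P30, P37)
P39  (by R15: P35)
P1  (by R19: P15, P21)
P31  (by R20: P1, P21, P32)
P5  (by R21: P37)
P38  (by R25: P13, P5, P39)
P34  (by R26: P24)
P4  (by R9: P34, P37)
P28  (by R22: P31, P4)
P9  (by R11: P28, P37)
P6  (by R16: P9, P38)
P2  (by R10: P6)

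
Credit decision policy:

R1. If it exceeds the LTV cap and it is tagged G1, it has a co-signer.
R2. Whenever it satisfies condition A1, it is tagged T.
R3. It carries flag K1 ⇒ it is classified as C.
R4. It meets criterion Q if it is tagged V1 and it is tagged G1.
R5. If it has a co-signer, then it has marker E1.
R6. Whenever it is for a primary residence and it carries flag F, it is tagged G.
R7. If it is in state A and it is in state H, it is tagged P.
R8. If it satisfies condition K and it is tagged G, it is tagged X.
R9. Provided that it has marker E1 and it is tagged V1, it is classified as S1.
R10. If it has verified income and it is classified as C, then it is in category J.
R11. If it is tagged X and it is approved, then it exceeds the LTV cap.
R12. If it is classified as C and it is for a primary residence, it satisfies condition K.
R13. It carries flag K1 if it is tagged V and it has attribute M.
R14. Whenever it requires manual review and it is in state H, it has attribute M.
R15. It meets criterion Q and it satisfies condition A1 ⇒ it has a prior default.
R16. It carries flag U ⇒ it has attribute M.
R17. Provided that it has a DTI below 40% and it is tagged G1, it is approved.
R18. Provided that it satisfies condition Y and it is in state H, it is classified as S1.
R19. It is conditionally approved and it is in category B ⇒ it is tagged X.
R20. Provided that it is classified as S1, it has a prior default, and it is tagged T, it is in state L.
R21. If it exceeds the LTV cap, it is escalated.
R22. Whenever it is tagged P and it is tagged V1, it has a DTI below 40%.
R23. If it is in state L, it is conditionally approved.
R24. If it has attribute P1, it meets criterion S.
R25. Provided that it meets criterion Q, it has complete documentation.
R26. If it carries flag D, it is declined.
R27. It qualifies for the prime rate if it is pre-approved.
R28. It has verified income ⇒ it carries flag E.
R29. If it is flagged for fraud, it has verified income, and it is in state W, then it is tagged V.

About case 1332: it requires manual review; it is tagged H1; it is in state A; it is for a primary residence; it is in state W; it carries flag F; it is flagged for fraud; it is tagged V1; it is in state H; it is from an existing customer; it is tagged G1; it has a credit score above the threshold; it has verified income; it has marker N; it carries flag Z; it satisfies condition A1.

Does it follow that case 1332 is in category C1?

No

Forward chaining from the given facts derives: is tagged T, meets criterion Q, is tagged G, is tagged P, has attribute M, has a prior default, has a DTI below 40%, has complete documentation, carries flag E, is tagged V, carries flag K1, is approved, is classified as C, is in category J, satisfies condition K, is tagged X, exceeds the LTV cap, is escalated, has a co-signer, has marker E1, is classified as S1, is in state L, is conditionally approved.
No rule has "it is in category C1" as its conclusion, and it is not among the given facts.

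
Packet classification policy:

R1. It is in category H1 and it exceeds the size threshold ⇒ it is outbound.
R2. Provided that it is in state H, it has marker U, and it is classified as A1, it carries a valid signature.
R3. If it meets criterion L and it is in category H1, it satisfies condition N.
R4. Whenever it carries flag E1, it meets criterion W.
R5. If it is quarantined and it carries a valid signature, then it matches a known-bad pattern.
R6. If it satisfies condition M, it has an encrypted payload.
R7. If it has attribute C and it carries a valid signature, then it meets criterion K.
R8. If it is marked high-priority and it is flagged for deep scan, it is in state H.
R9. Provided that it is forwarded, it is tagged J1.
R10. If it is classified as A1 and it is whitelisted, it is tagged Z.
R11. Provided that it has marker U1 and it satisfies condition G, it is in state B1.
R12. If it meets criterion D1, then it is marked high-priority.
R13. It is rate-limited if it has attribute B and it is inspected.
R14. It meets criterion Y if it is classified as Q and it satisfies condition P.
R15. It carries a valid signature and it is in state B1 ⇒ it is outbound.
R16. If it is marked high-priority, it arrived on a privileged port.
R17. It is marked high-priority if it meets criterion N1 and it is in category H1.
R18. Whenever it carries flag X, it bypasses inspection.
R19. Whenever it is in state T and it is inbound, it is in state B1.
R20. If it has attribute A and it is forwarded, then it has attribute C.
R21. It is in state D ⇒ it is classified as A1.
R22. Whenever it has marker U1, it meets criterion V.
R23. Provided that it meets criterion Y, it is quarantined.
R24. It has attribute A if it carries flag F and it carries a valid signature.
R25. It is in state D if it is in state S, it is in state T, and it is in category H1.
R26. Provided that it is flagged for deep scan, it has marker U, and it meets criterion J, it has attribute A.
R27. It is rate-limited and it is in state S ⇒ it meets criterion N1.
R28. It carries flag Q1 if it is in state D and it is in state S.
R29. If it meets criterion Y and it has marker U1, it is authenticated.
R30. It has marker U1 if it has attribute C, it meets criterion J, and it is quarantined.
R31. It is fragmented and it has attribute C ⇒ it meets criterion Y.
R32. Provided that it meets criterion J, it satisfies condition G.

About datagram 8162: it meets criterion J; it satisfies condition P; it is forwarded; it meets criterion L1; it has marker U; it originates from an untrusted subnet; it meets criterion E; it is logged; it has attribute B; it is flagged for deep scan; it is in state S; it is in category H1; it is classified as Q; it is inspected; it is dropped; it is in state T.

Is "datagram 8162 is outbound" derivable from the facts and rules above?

Yes

By R13 (it has attribute B, it is inspected): it is rate-limited.
By R14 (it is classified as Q, it satisfies condition P): it meets criterion Y.
By R23 (it meets criterion Y): it is quarantined.
By R25 (it is in state S, it is in state T, it is in category H1): it is in state D.
By R26 (it is flagged for deep scan, it has marker U, it meets criterion J): it has attribute A.
By R27 (it is rate-limited, it is in state S): it meets criterion N1.
By R32 (it meets criterion J): it satisfies condition G.
By R17 (it meets criterion N1, it is in category H1): it is marked high-priority.
By R20 (it has attribute A, it is forwarded): it has attribute C.
By R21 (it is in state D): it is classified as A1.
By R30 (it has attribute C, it meets criterion J, it is quarantined): it has marker U1.
By R8 (it is marked high-priority, it is flagged for deep scan): it is in state H.
By R11 (it has marker U1, it satisfies condition G): it is in state B1.
By R2 (it is in state H, it has marker U, it is classified as A1): it carries a valid signature.
By R15 (it carries a valid signature, it is in state B1): it is outbound.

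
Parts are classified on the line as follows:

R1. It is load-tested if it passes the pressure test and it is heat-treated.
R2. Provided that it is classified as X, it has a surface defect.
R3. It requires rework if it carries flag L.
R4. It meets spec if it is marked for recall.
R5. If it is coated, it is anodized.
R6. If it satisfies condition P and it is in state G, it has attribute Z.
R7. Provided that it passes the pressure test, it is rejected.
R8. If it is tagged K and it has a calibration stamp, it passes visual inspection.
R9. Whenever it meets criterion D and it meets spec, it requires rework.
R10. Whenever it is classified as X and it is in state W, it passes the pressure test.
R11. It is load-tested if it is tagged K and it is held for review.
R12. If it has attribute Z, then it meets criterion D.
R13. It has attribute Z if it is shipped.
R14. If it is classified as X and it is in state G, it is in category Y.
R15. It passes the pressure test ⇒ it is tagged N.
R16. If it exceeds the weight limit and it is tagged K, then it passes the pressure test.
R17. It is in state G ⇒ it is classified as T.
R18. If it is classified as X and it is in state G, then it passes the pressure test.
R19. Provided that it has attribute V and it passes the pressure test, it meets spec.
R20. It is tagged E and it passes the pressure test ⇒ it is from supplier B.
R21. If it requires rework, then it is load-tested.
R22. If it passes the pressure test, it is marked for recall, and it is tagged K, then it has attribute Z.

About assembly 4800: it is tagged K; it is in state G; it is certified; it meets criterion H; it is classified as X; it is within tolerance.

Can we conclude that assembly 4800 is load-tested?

No

Forward chaining from the given facts derives: has a surface defect, is in category Y, is classified as T, passes the pressure test, is rejected, is tagged N.
Rules concluding "it is load-tested": R1 needs "it is heat-treated"; R11 needs "it is held for review"; R21 needs "it requires rework" — none of these are established.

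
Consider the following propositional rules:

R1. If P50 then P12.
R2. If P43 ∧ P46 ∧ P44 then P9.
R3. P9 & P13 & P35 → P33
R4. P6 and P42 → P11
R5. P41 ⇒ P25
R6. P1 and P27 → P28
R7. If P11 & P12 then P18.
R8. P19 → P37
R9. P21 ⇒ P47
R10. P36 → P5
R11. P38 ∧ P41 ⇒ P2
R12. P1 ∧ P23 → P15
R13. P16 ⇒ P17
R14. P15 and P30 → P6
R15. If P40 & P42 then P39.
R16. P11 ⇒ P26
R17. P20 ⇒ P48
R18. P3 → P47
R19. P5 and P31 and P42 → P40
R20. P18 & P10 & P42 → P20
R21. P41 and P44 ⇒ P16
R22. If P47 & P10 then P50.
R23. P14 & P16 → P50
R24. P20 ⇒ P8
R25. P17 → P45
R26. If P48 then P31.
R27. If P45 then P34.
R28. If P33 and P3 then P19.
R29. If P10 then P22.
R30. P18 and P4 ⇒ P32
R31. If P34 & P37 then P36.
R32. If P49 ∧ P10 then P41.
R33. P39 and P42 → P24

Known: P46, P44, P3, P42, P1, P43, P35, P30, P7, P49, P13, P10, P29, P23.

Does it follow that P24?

P9  (by R2: P43, P46, P44)
P33  (by R3: P9, P13, P35)
P15  (by R12: P1, P23)
P6  (by R14: P15, P30)
P47  (by R18: P3)
P50  (by R22: P47, P10)
P19  (by R28: P33, P3)
P41  (by R32: P49, P10)
P12  (by R1: P50)
P11  (by R4: P6, P42)
P18  (by R7: P11, P12)
P37  (by R8: P19)
P20  (by R20: P18, P10, P42)
P16  (by R21: P41, P44)
P17  (by R13: P16)
P48  (by R17: P20)
P45  (by R25: P17)
P31  (by R26: P48)
P34  (by R27: P45)
P36  (by R31: P34, P37)
P5  (by R10: P36)
P40  (by R19: P5, P31, P42)
P39  (by R15: P40, P42)
P24  (by R33: P39, P42)

Yes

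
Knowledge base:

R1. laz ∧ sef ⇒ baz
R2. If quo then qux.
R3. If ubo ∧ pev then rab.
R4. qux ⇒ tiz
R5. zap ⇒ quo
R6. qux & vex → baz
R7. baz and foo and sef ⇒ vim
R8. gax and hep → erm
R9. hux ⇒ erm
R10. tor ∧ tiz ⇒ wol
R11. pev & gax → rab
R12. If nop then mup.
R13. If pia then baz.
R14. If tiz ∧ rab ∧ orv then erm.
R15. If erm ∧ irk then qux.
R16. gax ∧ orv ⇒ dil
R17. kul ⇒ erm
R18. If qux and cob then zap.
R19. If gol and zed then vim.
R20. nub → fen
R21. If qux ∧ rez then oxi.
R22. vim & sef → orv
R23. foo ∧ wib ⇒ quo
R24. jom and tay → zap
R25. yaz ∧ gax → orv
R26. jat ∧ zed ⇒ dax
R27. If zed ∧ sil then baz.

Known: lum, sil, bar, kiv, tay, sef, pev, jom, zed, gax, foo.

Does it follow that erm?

rab  (by R11: pev, gax)
zap  (by R24: jom, tay)
baz  (by R27: zed, sil)
quo  (by R5: zap)
vim  (by R7: baz, foo, sef)
orv  (by R22: vim, sef)
qux  (by R2: quo)
tiz  (by R4: qux)
erm  (by R14: tiz, rab, orv)

Yes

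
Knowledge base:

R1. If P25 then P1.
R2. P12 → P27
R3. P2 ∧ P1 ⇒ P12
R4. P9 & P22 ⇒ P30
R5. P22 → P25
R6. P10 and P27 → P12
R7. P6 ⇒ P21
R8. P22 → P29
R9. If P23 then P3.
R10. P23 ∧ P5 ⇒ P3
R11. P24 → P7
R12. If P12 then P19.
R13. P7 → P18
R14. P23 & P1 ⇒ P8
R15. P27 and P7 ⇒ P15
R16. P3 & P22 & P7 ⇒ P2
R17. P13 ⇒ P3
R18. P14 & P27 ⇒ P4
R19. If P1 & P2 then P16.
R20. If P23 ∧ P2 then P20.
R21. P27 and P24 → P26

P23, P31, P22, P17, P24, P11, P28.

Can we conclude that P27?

Yes

P25  (by R5: P22)
P3  (by R9: P23)
P7  (by R11: P24)
P2  (by R16: P3, P22, P7)
P1  (by R1: P25)
P12  (by R3: P2, P1)
P27  (by R2: P12)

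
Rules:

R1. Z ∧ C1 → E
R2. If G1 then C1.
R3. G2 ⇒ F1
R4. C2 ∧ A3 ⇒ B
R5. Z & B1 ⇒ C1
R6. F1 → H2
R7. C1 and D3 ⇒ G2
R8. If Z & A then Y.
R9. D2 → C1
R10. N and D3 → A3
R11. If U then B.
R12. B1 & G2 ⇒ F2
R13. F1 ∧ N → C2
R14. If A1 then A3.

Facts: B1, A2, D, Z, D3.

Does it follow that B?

No

Forward chaining from the given facts derives: C1, G2, F2, E, F1, H2.
Rules concluding B: R4 needs C2; R11 needs U — none of these are established.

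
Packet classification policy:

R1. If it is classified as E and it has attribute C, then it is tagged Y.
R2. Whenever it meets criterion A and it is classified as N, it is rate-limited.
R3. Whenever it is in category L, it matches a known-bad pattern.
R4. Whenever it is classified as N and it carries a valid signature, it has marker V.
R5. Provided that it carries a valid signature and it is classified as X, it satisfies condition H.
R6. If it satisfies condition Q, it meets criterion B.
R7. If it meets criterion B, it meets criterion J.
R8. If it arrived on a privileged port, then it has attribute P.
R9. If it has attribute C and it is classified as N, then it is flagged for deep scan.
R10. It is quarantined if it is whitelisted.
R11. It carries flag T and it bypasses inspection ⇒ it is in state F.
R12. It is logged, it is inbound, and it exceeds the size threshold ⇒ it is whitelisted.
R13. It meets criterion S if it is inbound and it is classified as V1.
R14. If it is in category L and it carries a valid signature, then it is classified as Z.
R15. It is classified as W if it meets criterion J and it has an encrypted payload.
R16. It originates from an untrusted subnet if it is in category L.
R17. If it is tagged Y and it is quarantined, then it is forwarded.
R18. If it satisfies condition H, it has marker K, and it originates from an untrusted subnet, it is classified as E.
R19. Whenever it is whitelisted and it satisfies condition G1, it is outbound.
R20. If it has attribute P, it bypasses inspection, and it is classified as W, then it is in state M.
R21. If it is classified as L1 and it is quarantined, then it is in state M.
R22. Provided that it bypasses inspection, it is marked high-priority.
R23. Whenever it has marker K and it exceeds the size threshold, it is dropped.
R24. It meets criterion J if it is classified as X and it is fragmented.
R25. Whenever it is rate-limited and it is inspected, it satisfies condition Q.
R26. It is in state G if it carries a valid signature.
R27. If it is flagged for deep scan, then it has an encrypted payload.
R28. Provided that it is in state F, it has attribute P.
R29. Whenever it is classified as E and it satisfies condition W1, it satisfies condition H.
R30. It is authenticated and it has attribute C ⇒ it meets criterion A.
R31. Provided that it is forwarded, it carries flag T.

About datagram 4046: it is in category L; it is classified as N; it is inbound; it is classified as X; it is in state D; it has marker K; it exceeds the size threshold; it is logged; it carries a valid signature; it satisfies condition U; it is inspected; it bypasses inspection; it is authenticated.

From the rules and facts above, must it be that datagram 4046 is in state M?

No

Forward chaining from the given facts derives: matches a known-bad pattern, has marker V, satisfies condition H, is whitelisted, is classified as Z, originates from an untrusted subnet, is classified as E, is marked high-priority, is dropped, is in state G, is quarantined.
Rules concluding "it is in state M": R20 needs "it has attribute P"; R21 needs "it is classified as L1" — none of these are established.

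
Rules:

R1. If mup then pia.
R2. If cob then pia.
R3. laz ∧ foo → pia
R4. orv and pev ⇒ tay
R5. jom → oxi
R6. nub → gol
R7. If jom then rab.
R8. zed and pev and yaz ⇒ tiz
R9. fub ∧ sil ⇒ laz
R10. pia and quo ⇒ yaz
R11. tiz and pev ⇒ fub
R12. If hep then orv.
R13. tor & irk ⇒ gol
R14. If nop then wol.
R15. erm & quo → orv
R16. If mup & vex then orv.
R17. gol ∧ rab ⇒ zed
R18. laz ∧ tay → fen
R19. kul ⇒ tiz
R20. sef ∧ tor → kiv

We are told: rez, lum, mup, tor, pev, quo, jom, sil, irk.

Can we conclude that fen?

Forward chaining from the given facts derives: pia, oxi, rab, yaz, gol, zed, tiz, fub, laz.
The only rule concluding fen is R18, which needs tay; that is never established.

No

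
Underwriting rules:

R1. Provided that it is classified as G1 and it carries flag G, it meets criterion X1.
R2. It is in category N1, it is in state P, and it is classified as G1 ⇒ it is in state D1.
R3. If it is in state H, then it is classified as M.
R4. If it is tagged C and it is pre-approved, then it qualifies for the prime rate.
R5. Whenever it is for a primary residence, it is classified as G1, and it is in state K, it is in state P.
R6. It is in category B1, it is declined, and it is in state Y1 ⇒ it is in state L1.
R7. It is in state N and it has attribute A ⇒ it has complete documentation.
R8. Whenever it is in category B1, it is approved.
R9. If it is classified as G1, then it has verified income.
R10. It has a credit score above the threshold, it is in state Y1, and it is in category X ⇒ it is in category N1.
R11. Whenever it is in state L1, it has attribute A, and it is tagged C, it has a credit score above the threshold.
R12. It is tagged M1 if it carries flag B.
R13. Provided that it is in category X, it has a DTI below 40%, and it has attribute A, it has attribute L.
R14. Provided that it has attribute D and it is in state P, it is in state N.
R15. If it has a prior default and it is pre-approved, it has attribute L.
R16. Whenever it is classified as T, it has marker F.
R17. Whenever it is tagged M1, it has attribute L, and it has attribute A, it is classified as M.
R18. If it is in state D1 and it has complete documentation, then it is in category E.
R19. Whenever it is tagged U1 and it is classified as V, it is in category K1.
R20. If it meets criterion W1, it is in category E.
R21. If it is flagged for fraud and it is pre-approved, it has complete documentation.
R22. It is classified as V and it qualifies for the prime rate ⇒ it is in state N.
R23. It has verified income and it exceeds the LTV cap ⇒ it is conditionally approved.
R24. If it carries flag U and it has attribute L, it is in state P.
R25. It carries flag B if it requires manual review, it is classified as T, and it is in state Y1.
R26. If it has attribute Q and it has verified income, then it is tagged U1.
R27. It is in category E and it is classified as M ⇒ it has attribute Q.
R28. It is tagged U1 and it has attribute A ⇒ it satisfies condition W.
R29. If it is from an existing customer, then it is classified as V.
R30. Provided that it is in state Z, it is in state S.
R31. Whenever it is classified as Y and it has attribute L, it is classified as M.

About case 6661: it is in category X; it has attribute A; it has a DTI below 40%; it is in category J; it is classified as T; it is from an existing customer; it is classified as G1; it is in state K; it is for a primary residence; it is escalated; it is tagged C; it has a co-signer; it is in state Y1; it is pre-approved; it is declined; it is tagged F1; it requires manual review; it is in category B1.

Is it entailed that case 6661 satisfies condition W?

Yes

By R4 (it is tagged C, it is pre-approved): it qualifies for the prime rate.
By R5 (it is for a primary residence, it is classified as G1, it is in state K): it is in state P.
By R6 (it is in category B1, it is declined, it is in state Y1): it is in state L1.
By R9 (it is classified as G1): it has verified income.
By R11 (it is in state L1, it has attribute A, it is tagged C): it has a credit score above the threshold.
By R13 (it is in category X, it has a DTI below 40%, it has attribute A): it has attribute L.
By R25 (it requires manual review, it is classified as T, it is in state Y1): it carries flag B.
By R29 (it is from an existing customer): it is classified as V.
By R10 (it has a credit score above the threshold, it is in state Y1, it is in category X): it is in category N1.
By R12 (it carries flag B): it is tagged M1.
By R17 (it is tagged M1, it has attribute L, it has attribute A): it is classified as M.
By R22 (it is classified as V, it qualifies for the prime rate): it is in state N.
By R2 (it is in category N1, it is in state P, it is classified as G1): it is in state D1.
By R7 (it is in state N, it has attribute A): it has complete documentation.
By R18 (it is in state D1, it has complete documentation): it is in category E.
By R27 (it is in category E, it is classified as M): it has attribute Q.
By R26 (it has attribute Q, it has verified income): it is tagged U1.
By R28 (it is tagged U1, it has attribute A): it satisfies condition W.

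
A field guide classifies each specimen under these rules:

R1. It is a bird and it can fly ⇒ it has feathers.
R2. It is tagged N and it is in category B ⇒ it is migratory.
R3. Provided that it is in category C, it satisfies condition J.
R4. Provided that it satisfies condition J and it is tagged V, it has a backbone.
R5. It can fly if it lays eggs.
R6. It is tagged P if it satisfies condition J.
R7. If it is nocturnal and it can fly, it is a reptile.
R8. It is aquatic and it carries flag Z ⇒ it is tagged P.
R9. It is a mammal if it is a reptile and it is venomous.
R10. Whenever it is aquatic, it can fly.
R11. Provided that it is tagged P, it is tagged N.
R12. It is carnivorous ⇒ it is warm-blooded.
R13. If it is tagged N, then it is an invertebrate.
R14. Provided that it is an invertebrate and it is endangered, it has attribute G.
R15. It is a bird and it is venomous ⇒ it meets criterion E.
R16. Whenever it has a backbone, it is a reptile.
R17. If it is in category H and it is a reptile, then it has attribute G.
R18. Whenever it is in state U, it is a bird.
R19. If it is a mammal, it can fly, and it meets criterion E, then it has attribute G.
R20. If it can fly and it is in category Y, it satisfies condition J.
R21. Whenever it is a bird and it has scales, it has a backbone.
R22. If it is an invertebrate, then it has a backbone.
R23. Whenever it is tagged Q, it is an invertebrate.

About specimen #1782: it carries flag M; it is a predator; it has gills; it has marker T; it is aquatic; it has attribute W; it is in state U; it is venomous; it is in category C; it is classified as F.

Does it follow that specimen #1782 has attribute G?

Yes

By R3 (it is in category C): it satisfies condition J.
By R6 (it satisfies condition J): it is tagged P.
By R10 (it is aquatic): it can fly.
By R11 (it is tagged P): it is tagged N.
By R13 (it is tagged N): it is an invertebrate.
By R18 (it is in state U): it is a bird.
By R22 (it is an invertebrate): it has a backbone.
By R15 (it is a bird, it is venomous): it meets criterion E.
By R16 (it has a backbone): it is a reptile.
By R9 (it is a reptile, it is venomous): it is a mammal.
By R19 (it is a mammal, it can fly, it meets criterion E): it has attribute G.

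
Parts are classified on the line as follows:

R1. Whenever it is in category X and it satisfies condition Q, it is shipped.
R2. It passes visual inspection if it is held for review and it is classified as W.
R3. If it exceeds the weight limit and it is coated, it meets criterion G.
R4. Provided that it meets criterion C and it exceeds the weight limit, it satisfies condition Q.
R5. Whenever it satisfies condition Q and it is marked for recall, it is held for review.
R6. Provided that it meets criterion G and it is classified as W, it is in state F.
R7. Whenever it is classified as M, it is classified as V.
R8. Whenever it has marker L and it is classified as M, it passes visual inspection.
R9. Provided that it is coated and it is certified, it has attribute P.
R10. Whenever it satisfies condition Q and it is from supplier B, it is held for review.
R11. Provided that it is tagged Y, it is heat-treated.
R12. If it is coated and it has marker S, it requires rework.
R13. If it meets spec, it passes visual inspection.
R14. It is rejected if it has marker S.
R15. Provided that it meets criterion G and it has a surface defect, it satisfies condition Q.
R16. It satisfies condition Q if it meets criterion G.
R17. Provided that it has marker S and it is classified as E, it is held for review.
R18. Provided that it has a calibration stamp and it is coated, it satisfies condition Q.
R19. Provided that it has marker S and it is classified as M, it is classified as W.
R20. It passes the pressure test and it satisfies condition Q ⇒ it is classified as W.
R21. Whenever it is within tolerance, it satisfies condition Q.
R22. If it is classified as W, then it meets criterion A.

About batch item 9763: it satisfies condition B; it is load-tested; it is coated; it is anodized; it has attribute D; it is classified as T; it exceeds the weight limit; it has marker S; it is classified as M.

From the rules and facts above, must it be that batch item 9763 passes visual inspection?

Forward chaining from the given facts derives: meets criterion G, is classified as V, requires rework, is rejected, satisfies condition Q, is classified as W, meets criterion A, is in state F.
Rules concluding "it passes visual inspection": R2 needs "it is held for review"; R8 needs "it has marker L"; R13 needs "it meets spec" — none of these are established.

No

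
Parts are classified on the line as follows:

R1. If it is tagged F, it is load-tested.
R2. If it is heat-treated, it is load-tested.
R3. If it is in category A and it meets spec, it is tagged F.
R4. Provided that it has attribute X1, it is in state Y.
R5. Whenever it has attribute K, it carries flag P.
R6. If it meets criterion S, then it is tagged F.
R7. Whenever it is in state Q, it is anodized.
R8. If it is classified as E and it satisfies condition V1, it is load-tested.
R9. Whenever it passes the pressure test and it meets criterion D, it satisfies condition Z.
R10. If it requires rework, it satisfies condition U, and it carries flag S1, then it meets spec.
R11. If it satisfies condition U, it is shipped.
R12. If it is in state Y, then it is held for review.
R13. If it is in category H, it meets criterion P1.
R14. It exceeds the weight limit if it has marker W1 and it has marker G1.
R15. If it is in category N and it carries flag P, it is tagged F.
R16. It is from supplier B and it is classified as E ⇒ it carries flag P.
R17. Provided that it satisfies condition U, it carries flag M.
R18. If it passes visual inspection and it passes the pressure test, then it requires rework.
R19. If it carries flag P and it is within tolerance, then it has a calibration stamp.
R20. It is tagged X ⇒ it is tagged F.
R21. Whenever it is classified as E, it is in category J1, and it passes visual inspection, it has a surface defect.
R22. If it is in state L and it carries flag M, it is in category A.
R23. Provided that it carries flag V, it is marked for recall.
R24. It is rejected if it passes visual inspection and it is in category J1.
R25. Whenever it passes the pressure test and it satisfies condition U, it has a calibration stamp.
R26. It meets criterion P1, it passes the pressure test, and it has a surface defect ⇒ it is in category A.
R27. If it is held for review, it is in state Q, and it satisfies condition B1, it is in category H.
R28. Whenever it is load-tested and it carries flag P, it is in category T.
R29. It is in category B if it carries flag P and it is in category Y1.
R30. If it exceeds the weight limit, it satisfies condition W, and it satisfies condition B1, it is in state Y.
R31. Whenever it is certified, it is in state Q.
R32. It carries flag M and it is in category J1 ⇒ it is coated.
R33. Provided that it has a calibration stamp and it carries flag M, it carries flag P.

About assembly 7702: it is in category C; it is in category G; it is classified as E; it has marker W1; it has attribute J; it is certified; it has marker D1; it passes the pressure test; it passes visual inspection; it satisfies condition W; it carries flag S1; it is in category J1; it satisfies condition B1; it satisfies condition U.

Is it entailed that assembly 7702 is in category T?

No

Forward chaining from the given facts derives: is shipped, carries flag M, requires rework, has a surface defect, is rejected, has a calibration stamp, is in state Q, is coated, carries flag P, is anodized, meets spec.
The only rule concluding "it is in category T" is R28, which needs "it is load-tested"; that is never established.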